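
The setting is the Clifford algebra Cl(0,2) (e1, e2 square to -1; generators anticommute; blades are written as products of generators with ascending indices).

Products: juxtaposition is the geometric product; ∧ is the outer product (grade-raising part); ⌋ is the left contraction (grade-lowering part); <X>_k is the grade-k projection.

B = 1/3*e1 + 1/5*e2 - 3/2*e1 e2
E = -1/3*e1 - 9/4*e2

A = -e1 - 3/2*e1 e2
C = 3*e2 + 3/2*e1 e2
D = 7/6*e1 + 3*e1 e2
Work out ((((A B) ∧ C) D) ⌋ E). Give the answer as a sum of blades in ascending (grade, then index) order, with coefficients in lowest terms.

step 1: -23/12 + 3/10*e1 - 2*e2 - 1/5*e1 e2
step 2: -23/4*e2 - 79/40*e1 e2
step 3: 237/40 - 69/4*e1 - 553/240*e2 + 161/24*e1 e2
step 4: -3499/320 - 79/40*e1 - 2133/160*e2
Answer: -3499/320 - 79/40*e1 - 2133/160*e2


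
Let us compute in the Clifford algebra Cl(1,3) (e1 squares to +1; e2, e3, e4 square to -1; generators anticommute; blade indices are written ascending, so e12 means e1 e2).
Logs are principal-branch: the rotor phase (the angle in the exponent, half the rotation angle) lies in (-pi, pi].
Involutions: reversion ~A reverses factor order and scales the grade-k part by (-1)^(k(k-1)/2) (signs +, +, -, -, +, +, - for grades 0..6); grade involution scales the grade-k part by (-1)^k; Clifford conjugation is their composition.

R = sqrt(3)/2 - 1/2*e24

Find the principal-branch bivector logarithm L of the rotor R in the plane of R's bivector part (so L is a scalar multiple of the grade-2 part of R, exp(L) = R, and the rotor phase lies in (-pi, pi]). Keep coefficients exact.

The scalar part of R is sqrt(3)/2, and that scalar determines the rotor phase on the principal branch; recovering the unit plane as bivector-part over sine of the phase gives L = phase * plane.
Concretely: cos(phase) = sqrt(3)/2 gives phase = ±pi/6, and since phase/sin(phase) is even the sign is immaterial: L = (phase/sin(phase)) * <R>_2 = (pi/3) * <R>_2.
Answer: -pi/6*e24


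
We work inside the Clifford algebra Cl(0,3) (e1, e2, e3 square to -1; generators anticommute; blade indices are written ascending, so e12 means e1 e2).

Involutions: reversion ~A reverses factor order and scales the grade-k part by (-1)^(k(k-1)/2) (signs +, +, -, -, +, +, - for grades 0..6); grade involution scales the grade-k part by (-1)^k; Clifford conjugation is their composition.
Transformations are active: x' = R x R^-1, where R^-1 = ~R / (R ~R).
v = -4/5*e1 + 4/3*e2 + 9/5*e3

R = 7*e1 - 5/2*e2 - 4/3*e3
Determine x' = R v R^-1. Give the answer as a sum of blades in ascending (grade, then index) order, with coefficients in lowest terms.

~R = 7*e1 - 5/2*e2 - 4/3*e3, and R ~R = -2053/36, so R^-1 = ~R / (-2053/36).
R v = 34/3 + 22/3*e12 + 173/15*e13 - 49/18*e23
Answer: -20348/10265*e1 - 2092/6159*e2 - 13037/10265*e3


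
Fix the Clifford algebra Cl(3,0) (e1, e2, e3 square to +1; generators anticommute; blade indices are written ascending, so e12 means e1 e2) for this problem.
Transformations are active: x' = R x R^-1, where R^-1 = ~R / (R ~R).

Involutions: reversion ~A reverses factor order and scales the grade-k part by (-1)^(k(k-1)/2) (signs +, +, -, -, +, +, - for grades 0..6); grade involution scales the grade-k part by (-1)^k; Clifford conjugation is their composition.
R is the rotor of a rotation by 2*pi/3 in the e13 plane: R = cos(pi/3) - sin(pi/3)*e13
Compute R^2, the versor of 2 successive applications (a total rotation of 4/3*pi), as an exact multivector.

Because a rotor carries half the rotation angle, composing 2 copies of this e13-plane rotor multiplies the phase: 2*(pi/3) = 2*pi/3, hence R^2 = cos(2*pi/3) - sin(2*pi/3)*e13.
cos(2*pi/3) = -1/2 and sin(2*pi/3) = sqrt(3)/2, so R^2 = -1/2 - sqrt(3)/2*e13. The net rotation is 4/3*pi; the rotor keeps the half-angle phase exactly.
Answer: -1/2 - sqrt(3)/2*e13


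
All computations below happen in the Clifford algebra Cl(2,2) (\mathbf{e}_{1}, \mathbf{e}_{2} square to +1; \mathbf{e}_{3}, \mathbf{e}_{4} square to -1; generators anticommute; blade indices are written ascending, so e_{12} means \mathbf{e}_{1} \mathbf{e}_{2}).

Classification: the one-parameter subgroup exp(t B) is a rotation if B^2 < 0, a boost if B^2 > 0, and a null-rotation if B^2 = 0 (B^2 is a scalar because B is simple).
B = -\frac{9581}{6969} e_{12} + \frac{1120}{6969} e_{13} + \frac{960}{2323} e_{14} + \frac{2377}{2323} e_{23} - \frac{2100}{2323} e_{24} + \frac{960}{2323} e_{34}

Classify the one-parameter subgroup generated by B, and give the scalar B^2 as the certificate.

B^2 term by term: the squares give (-\frac{9581}{6969})^2*(e_{12})^2 + (\frac{1120}{6969})^2*(e_{13})^2 + (\frac{960}{2323})^2*(e_{14})^2 + (\frac{2377}{2323})^2*(e_{23})^2 + (-\frac{2100}{2323})^2*(e_{24})^2 + (\frac{960}{2323})^2*(e_{34})^2 = \frac{91795561}{48566961}*(-1) + \frac{1254400}{48566961}*(+1) + \frac{921600}{5396329}*(+1) + \frac{5650129}{5396329}*(+1) + \frac{4410000}{5396329}*(+1) + \frac{921600}{5396329}*(-1) = 0 (each basis 2-blade squares to minus the product of its generators' squares); cross terms between blades sharing an index anticommute and cancel; the commuting (index-disjoint) pairs give grade-4 terms 2*c*c'*(blade product), which cancel blade by blade — e_{1234}: -\frac{6131840}{5396329} + \frac{1568000}{5396329} + \frac{4563840}{5396329} = 0 — confirming B is simple. So B^2 = 0.
Answer: null-rotation, certificate B^2 = 0. Key observation: B^2 = 0 is a conjugation invariant, so its sign decides the class regardless of the surface form of B.


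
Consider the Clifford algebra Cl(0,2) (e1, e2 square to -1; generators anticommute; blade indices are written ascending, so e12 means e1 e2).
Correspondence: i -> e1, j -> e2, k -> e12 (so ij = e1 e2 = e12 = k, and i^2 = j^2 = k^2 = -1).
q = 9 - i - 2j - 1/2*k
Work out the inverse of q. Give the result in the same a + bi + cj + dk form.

In blades: q = 9 - e1 - 2*e2 - 1/2*e12.
With qbar = 9 + e1 + 2*e2 + 1/2*e12 (scalar fixed, mapped units negated), q qbar = 345/4 (the sum of squared coefficients), so q^-1 = qbar / (345/4) = 12/115 + 4/345*e1 + 8/345*e2 + 2/345*e12; translating back:
Answer: 12/115 + 4/345*i + 8/345*j + 2/345*k


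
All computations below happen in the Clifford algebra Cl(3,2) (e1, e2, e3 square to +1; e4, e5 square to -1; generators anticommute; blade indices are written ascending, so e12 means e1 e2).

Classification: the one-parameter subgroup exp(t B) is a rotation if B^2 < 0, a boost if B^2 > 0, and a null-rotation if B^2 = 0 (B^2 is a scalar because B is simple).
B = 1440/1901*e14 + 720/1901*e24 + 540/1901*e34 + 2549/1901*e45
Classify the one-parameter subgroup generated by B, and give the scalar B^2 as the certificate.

B^2 term by term: the squares give (1440/1901)^2*(e14)^2 + (720/1901)^2*(e24)^2 + (540/1901)^2*(e34)^2 + (2549/1901)^2*(e45)^2 = 2073600/3613801*(+1) + 518400/3613801*(+1) + 291600/3613801*(+1) + 6497401/3613801*(-1) = -1 (each basis 2-blade squares to minus the product of its generators' squares); cross terms between blades sharing an index anticommute and cancel. So B^2 = -1.
Answer: rotation, certificate B^2 = -1. The class reads off the invariant scalar -1 directly.


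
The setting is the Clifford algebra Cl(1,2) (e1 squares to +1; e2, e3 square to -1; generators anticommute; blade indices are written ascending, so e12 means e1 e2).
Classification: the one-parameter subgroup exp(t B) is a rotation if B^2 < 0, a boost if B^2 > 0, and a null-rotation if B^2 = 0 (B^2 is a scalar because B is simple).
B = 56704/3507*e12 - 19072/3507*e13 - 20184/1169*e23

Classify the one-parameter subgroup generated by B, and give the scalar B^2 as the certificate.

B^2 term by term: the squares give (56704/3507)^2*(e12)^2 + (-19072/3507)^2*(e13)^2 + (-20184/1169)^2*(e23)^2 = 3215343616/12299049*(+1) + 363741184/12299049*(+1) + 407393856/1366561*(-1) = -64/9 (each basis 2-blade squares to minus the product of its generators' squares); cross terms between blades sharing an index anticommute and cancel. So B^2 = -64/9.
Answer: rotation, certificate B^2 = -64/9. Key observation: B^2 = -64/9 is a conjugation invariant, so its sign decides the class regardless of the surface form of B.


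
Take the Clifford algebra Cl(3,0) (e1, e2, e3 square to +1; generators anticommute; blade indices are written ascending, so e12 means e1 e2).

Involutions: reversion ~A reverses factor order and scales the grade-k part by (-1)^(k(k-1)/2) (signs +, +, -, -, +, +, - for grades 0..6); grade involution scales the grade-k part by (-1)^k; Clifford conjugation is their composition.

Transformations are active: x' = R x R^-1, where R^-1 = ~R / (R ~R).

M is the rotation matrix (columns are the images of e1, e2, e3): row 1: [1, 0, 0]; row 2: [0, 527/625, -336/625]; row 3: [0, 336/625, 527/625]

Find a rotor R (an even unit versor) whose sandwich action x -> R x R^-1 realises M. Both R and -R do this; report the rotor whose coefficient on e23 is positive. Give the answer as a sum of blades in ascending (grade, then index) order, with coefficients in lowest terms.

Method: write R = a + b12*e12 + b13*e13 + b23*e23 with a^2 + b12^2 + b13^2 + b23^2 = 1 (so R^-1 = ~R). Expanding the columns R e_j ~R gives tr M = 4a^2 - 1 and, from the antisymmetric part, M21 - M12 = -4a*b12, M13 - M31 = 4a*b13, M32 - M23 = -4a*b23.
Here tr M = 1679/625, so a^2 = (1 + tr M)/4 = 576/625 and a = ±24/25. Taking a = 24/25: M21 - M12 = 0, M13 - M31 = 0, M32 - M23 = 672/625, giving b12 = 0, b13 = 0, b23 = -7/25, i.e. R = 24/25 - 7/25*e23.
Its e23 coefficient is negative, so report the other preimage -R.
Answer: -24/25 + 7/25*e23. Sheet selection: the two-to-one cover makes ±R indistinguishable at the matrix level (trace 1679/625), so uniqueness comes from the required sign on e23.


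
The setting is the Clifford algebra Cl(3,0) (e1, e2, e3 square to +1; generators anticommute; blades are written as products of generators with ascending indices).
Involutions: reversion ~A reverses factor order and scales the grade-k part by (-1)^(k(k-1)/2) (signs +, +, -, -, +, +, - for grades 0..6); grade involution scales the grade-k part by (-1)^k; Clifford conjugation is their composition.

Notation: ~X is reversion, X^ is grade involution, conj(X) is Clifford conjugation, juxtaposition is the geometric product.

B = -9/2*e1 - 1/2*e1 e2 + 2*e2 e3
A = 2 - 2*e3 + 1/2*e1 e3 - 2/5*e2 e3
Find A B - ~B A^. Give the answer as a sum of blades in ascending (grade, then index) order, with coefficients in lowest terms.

first term: 4/5 - 9*e1 + 4*e2 + 9/4*e3 - 2*e1 e2 - 46/5*e1 e3 + 15/4*e2 e3 + 14/5*e1 e2 e3
second term: -4/5 - 9*e1 - 4*e2 - 9/4*e3 - 46/5*e1 e3 - 17/4*e2 e3 + 14/5*e1 e2 e3
Answer: 8/5 + 8*e2 + 9/2*e3 - 2*e1 e2 + 8*e2 e3


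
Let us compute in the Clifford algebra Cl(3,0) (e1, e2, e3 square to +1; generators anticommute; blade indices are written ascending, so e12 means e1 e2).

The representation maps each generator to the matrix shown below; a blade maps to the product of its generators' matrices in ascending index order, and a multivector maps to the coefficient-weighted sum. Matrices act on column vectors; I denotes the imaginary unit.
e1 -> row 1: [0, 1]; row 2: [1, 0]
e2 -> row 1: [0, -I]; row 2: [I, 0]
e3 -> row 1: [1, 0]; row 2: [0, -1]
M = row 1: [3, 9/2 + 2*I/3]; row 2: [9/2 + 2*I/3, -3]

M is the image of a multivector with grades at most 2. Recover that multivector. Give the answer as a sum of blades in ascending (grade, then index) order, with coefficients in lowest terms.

Method: 1, rho(e1), rho(e2), rho(e3) form a trace-orthogonal basis of the 2x2 complex matrices (tr(X Y) = 2 if X = Y, else 0), so M = m0*1 + m1*rho(e1) + m2*rho(e2) + m3*rho(e3) with m0 = tr(M)/2 = 0, m1 = tr(M rho(e1))/2 = 9/2 + 2*I/3, m2 = tr(M rho(e2))/2 = 0, m3 = tr(M rho(e3))/2 = 3.
Multiplying table entries, the bivector images are rho(e12) = I*rho(e3), rho(e13) = -I*rho(e2), rho(e23) = I*rho(e1); with real blade coefficients the real parts of m0..m3 are the coefficients of 1, e1, e2, e3 and the imaginary parts give the bivectors (e23: Im m1, e13: -Im m2, e12: Im m3).
Answer: 9/2*e1 + 3*e3 + 2/3*e23


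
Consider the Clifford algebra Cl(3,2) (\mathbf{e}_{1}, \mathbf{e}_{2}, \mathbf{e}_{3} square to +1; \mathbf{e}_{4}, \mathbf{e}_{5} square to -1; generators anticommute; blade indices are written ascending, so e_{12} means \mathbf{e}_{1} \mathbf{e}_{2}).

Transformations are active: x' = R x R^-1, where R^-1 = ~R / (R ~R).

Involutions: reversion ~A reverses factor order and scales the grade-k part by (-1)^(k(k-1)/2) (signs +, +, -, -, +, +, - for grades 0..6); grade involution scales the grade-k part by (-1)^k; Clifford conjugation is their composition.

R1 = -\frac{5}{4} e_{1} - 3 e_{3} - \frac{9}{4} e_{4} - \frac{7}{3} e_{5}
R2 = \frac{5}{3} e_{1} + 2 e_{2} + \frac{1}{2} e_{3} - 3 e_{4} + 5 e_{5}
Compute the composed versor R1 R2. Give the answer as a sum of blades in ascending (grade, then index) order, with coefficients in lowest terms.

Distribute over the terms of R1 (each basis-blade product reordered to ascending indices, repeated generators contracted through their squares):
(-\frac{5}{4} e_{1}) R2 = -\frac{25}{12} - \frac{5}{2} e_{12} - \frac{5}{8} e_{13} + \frac{15}{4} e_{14} - \frac{25}{4} e_{15}
(-3 e_{3}) R2 = -\frac{3}{2} + 5 e_{13} + 6 e_{23} + 9 e_{34} - 15 e_{35}
(-\frac{9}{4} e_{4}) R2 = -\frac{27}{4} + \frac{15}{4} e_{14} + \frac{9}{2} e_{24} + \frac{9}{8} e_{34} - \frac{45}{4} e_{45}
(-\frac{7}{3} e_{5}) R2 = \frac{35}{3} + \frac{35}{9} e_{15} + \frac{14}{3} e_{25} + \frac{7}{6} e_{35} - 7 e_{45}
Summing the partial products and collecting blades:
Answer: \frac{4}{3} - \frac{5}{2} e_{12} + \frac{35}{8} e_{13} + \frac{15}{2} e_{14} - \frac{85}{36} e_{15} + 6 e_{23} + \frac{9}{2} e_{24} + \frac{14}{3} e_{25} + \frac{81}{8} e_{34} - \frac{83}{6} e_{35} - \frac{73}{4} e_{45}


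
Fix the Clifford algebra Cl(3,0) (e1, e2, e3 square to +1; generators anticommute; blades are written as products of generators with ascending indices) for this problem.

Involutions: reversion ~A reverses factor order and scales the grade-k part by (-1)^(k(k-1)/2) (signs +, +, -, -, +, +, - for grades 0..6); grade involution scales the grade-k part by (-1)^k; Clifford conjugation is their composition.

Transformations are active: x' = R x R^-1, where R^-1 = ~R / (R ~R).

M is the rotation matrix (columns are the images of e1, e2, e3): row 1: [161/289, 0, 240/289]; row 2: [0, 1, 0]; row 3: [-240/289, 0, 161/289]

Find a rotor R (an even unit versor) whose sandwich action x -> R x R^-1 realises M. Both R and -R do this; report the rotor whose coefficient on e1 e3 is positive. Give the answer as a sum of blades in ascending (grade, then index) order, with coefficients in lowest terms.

Method: write R = a + b12*e1 e2 + b13*e1 e3 + b23*e2 e3 with a^2 + b12^2 + b13^2 + b23^2 = 1 (so R^-1 = ~R). Expanding the columns R e_j ~R gives tr M = 4a^2 - 1 and, from the antisymmetric part, M21 - M12 = -4a*b12, M13 - M31 = 4a*b13, M32 - M23 = -4a*b23.
Here tr M = 611/289, so a^2 = (1 + tr M)/4 = 225/289 and a = ±15/17. Taking a = 15/17: M21 - M12 = 0, M13 - M31 = 480/289, M32 - M23 = 0, giving b12 = 0, b13 = 8/17, b23 = 0, i.e. R = 15/17 + 8/17*e1 e3.
Its e1 e3 coefficient is already positive.
Answer: 15/17 + 8/17*e1 e3. Note: both R and -R realise this M (trace 611/289); the covering map identifies them, and the e1 e3-coefficient sign is the tie-breaker.


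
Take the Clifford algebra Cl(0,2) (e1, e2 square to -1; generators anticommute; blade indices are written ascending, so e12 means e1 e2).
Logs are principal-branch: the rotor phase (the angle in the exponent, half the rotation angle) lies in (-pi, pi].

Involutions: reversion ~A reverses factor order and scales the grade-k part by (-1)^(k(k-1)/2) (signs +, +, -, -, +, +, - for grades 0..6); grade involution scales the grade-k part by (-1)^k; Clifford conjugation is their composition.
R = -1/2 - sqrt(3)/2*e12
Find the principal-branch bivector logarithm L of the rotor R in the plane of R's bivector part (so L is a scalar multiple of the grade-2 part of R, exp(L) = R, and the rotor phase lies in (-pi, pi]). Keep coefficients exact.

The scalar part of R is -1/2, and that scalar determines the rotor phase on the principal branch; recovering the unit plane as bivector-part over sine of the phase gives L = phase * plane.
Concretely: cos(phase) = -1/2 gives phase = ±2*pi/3, and since phase/sin(phase) is even the sign is immaterial: L = (phase/sin(phase)) * <R>_2 = (4*sqrt(3)*pi/9) * <R>_2.
Answer: -2*pi/3*e12


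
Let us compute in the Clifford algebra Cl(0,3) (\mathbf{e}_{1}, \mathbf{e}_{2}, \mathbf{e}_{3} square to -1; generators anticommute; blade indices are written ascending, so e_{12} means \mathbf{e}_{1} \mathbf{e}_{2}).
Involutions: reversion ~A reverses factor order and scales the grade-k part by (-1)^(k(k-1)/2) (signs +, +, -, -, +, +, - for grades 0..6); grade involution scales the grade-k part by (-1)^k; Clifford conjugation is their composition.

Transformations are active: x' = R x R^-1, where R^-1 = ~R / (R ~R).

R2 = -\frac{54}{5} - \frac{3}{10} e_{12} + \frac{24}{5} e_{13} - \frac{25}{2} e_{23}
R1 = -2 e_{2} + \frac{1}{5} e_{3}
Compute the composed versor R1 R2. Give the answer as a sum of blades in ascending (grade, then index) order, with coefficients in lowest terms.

Distribute over the terms of R1 (each basis-blade product reordered to ascending indices, repeated generators contracted through their squares):
(-2 e_{2}) R2 = \frac{3}{5} e_{1} + \frac{108}{5} e_{2} - 25 e_{3} + \frac{48}{5} e_{123}
(\frac{1}{5} e_{3}) R2 = \frac{24}{25} e_{1} - \frac{5}{2} e_{2} - \frac{54}{25} e_{3} - \frac{3}{50} e_{123}
Summing the partial products and collecting blades:
Answer: \frac{39}{25} e_{1} + \frac{191}{10} e_{2} - \frac{679}{25} e_{3} + \frac{477}{50} e_{123}


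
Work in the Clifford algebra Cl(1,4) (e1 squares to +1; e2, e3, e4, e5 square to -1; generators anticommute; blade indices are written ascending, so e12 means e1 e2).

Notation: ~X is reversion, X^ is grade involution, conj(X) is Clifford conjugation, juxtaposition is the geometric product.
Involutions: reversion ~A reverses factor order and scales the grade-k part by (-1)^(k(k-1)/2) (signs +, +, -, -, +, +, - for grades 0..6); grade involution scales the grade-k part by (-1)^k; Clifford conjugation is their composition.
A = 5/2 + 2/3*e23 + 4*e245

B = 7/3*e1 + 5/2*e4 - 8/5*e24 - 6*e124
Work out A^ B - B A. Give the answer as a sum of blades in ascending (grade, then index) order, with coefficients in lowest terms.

first term: 35/6*e1 + 25/4*e4 - 32/5*e5 + 24*e15 - 4*e24 - 10*e25 - 16/15*e34 + 14/9*e123 - 15*e124 - 4*e134 + 5/3*e234 + 28/3*e1245
second term: 35/6*e1 + 25/4*e4 + 32/5*e5 + 24*e15 - 4*e24 + 10*e25 + 16/15*e34 + 14/9*e123 - 15*e124 + 4*e134 + 5/3*e234 + 28/3*e1245
Answer: -64/5*e5 - 20*e25 - 32/15*e34 - 8*e134


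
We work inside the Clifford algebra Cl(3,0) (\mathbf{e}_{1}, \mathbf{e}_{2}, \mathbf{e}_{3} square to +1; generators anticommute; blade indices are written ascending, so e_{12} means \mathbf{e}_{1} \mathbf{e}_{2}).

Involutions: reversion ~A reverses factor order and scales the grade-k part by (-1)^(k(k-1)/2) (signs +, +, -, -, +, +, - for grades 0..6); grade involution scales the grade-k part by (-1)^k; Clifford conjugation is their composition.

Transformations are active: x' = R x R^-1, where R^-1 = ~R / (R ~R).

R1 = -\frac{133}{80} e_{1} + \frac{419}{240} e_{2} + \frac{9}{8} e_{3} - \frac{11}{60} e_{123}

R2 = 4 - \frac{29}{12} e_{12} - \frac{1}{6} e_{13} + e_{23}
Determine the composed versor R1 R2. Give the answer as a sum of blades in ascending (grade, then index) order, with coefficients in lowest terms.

Distribute over the terms of R1 (each basis-blade product reordered to ascending indices, repeated generators contracted through their squares):
(-\frac{133}{80} e_{1}) R2 = -\frac{133}{20} e_{1} + \frac{3857}{960} e_{2} + \frac{133}{480} e_{3} - \frac{133}{80} e_{123}
(\frac{419}{240} e_{2}) R2 = \frac{12151}{2880} e_{1} + \frac{419}{60} e_{2} + \frac{419}{240} e_{3} + \frac{419}{1440} e_{123}
(\frac{9}{8} e_{3}) R2 = \frac{3}{16} e_{1} - \frac{9}{8} e_{2} + \frac{9}{2} e_{3} - \frac{87}{32} e_{123}
(-\frac{11}{60} e_{123}) R2 = \frac{11}{60} e_{1} + \frac{11}{360} e_{2} - \frac{319}{720} e_{3} - \frac{11}{15} e_{123}
Summing the partial products and collecting blades:
Answer: -\frac{5933}{2880} e_{1} + \frac{28531}{2880} e_{2} + \frac{1751}{288} e_{3} - \frac{3473}{720} e_{123}


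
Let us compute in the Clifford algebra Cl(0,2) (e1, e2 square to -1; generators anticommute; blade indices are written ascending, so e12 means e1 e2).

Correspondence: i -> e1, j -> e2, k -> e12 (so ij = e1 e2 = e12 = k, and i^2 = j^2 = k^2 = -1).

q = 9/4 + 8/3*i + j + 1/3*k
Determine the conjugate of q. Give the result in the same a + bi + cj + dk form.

In blades: q = 9/4 + 8/3*e1 + e2 + 1/3*e12.
Conjugation here is Clifford conjugation: the scalar is fixed and the grade-1 and grade-2 blades all flip sign, giving 9/4 - 8/3*e1 - e2 - 1/3*e12; translating back:
Answer: 9/4 - 8/3*i - j - 1/3*k


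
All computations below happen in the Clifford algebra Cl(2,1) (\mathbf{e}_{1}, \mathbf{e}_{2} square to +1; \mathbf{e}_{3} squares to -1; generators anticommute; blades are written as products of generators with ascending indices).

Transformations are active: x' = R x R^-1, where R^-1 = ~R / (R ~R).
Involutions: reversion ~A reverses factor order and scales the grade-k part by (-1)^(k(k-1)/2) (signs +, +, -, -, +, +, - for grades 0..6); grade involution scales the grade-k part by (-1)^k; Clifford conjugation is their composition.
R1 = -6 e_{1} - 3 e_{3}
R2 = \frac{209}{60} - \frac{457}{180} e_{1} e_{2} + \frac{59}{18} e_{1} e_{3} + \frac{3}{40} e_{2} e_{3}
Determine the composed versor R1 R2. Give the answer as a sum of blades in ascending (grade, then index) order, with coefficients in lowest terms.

Distribute over the terms of R1 (each basis-blade product reordered to ascending indices, repeated generators contracted through their squares):
(-6 e_{1}) R2 = -\frac{209}{10} e_{1} + \frac{457}{30} e_{2} - \frac{59}{3} e_{3} - \frac{9}{20} e_{1} e_{2} e_{3}
(-3 e_{3}) R2 = -\frac{59}{6} e_{1} - \frac{9}{40} e_{2} - \frac{209}{20} e_{3} + \frac{457}{60} e_{1} e_{2} e_{3}
Summing the partial products and collecting blades:
Answer: -\frac{461}{15} e_{1} + \frac{1801}{120} e_{2} - \frac{1807}{60} e_{3} + \frac{43}{6} e_{1} e_{2} e_{3}


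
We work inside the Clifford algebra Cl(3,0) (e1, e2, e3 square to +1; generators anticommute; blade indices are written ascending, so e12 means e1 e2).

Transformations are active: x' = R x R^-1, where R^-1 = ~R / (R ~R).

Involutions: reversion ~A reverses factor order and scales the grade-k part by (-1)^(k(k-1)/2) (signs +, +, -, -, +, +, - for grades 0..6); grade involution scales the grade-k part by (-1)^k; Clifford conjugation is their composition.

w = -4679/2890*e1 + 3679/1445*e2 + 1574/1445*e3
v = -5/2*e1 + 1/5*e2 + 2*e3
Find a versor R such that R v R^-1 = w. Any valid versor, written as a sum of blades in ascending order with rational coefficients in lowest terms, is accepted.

A norm check does it: q(v) = q(w) = 1029/100, hence R = v + w = -5952/1445*e1 + 3968/1445*e2 + 4464/1445*e3 realises the map — parallel part kept, (v - w)/2 negated, v carried to w.
Answer: -5952/1445*e1 + 3968/1445*e2 + 4464/1445*e3


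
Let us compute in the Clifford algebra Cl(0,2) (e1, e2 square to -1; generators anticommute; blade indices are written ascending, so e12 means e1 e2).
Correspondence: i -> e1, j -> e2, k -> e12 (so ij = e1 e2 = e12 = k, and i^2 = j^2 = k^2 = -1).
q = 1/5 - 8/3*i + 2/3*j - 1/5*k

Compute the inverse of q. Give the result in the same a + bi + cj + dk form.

In blades: q = 1/5 - 8/3*e1 + 2/3*e2 - 1/5*e12.
With qbar = 1/5 + 8/3*e1 - 2/3*e2 + 1/5*e12 (scalar fixed, mapped units negated), q qbar = 1718/225 (the sum of squared coefficients), so q^-1 = qbar / (1718/225) = 45/1718 + 300/859*e1 - 75/859*e2 + 45/1718*e12; translating back:
Answer: 45/1718 + 300/859*i - 75/859*j + 45/1718*k


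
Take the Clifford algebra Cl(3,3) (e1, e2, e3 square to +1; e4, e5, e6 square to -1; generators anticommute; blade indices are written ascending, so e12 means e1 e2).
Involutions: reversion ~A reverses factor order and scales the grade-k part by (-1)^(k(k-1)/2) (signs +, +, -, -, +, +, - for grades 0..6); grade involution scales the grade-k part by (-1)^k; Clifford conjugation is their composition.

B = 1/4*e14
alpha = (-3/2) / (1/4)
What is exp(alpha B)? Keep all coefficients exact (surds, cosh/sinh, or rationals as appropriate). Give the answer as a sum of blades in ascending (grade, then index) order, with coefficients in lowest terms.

B^2 = (1/4)^2*(e14)^2 = 1/16*(+1) = 1/16 (a basis 2-blade squares to minus the product of its generators' squares).
B^2 = 1/16 — the positive square puts this in the hyperbolic regime; l = 1/4, alpha*l = -3/2, so exp(alpha B) = cosh(-3/2) + (sinh(-3/2)/(1/4))*B = cosh(3/2) + (-4*sinh(3/2))*B.
Answer: cosh(3/2) - sinh(3/2)*e14


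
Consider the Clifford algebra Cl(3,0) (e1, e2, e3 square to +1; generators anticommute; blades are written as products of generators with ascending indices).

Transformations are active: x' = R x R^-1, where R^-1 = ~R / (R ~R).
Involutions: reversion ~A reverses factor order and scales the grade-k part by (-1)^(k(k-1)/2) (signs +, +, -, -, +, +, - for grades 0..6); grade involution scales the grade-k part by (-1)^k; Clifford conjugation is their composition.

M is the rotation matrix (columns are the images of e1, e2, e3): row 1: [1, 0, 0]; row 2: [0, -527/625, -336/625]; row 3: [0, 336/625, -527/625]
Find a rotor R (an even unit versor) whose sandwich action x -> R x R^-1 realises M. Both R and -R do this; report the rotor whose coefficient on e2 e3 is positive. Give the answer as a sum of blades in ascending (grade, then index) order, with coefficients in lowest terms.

Method: write R = a + b12*e1 e2 + b13*e1 e3 + b23*e2 e3 with a^2 + b12^2 + b13^2 + b23^2 = 1 (so R^-1 = ~R). Expanding the columns R e_j ~R gives tr M = 4a^2 - 1 and, from the antisymmetric part, M21 - M12 = -4a*b12, M13 - M31 = 4a*b13, M32 - M23 = -4a*b23.
Here tr M = -429/625, so a^2 = (1 + tr M)/4 = 49/625 and a = ±7/25. Taking a = 7/25: M21 - M12 = 0, M13 - M31 = 0, M32 - M23 = 672/625, giving b12 = 0, b13 = 0, b23 = -24/25, i.e. R = 7/25 - 24/25*e2 e3.
Its e2 e3 coefficient is negative, so report the other preimage -R.
Answer: -7/25 + 24/25*e2 e3. Sheet selection: the two-to-one cover makes ±R indistinguishable at the matrix level (trace -429/625), so uniqueness comes from the required sign on e2 e3.


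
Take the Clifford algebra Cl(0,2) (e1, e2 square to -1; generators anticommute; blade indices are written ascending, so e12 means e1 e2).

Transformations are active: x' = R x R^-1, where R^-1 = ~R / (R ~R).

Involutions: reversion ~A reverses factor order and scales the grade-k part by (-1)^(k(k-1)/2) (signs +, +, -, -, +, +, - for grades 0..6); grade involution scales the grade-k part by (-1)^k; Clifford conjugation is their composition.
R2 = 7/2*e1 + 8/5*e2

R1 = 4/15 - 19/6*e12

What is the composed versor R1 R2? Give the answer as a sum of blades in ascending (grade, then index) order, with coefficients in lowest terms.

Distribute over the terms of R1 (each basis-blade product reordered to ascending indices, repeated generators contracted through their squares):
(4/15) R2 = 14/15*e1 + 32/75*e2
(-19/6*e12) R2 = 76/15*e1 - 133/12*e2
Summing the partial products and collecting blades:
Answer: 6*e1 - 3197/300*e2


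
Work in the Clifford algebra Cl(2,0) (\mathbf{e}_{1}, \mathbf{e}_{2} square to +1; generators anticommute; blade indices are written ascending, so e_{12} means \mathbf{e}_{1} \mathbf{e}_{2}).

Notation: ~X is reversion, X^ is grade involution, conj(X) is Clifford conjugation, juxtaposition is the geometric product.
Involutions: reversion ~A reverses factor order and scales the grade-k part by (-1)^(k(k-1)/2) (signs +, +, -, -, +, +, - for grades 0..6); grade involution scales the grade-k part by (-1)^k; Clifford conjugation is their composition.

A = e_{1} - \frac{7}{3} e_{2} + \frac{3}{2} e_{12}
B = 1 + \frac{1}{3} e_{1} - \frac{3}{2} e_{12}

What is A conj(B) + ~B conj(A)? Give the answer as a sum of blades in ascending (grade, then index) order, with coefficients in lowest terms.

first term: -\frac{31}{12} + \frac{9}{2} e_{1} - \frac{1}{3} e_{2} + \frac{13}{18} e_{12}
second term: \frac{23}{12} + \frac{5}{2} e_{1} + \frac{10}{3} e_{2} - \frac{13}{18} e_{12}
Answer: -\frac{2}{3} + 7 e_{1} + 3 e_{2}


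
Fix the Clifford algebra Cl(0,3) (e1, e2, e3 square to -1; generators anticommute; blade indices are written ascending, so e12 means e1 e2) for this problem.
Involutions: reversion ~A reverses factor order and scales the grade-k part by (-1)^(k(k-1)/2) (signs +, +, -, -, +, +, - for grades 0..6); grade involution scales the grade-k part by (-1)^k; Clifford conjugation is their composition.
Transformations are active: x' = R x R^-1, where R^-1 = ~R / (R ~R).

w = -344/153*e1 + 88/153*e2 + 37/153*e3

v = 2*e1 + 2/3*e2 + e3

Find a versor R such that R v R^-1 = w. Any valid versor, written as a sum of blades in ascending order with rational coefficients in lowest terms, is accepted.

Since q(v) = q(w) = -49/9, the sum R = v + w = -38/153*e1 + 190/153*e2 + 190/153*e3 does the job whenever invertible.
Answer: -38/153*e1 + 190/153*e2 + 190/153*e3


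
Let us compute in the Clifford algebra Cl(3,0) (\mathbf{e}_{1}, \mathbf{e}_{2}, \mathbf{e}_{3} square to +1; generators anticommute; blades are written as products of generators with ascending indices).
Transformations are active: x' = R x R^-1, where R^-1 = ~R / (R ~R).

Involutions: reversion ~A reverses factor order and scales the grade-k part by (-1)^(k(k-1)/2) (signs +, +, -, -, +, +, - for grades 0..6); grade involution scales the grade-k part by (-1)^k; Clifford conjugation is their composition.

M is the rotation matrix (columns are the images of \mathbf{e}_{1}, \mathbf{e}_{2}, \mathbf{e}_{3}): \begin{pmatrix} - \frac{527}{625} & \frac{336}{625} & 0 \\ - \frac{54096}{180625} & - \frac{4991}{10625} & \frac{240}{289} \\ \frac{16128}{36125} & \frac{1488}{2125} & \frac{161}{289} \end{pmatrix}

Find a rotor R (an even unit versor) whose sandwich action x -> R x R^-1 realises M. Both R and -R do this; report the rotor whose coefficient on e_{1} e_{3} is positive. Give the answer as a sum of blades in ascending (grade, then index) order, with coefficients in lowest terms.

Method: write R = a + b12*e_{1} e_{2} + b13*e_{1} e_{3} + b23*e_{2} e_{3} with a^2 + b12^2 + b13^2 + b23^2 = 1 (so R^-1 = ~R). Expanding the columns R e_j ~R gives tr M = 4a^2 - 1 and, from the antisymmetric part, M21 - M12 = -4a*b12, M13 - M31 = 4a*b13, M32 - M23 = -4a*b23.
Here tr M = -\frac{5461}{7225}, so a^2 = (1 + tr M)/4 = \frac{441}{7225} and a = ±\frac{21}{85}. Taking a = \frac{21}{85}: M21 - M12 = -\frac{6048}{7225}, M13 - M31 = -\frac{16128}{36125}, M32 - M23 = -\frac{4704}{36125}, giving b12 = \frac{72}{85}, b13 = -\frac{192}{425}, b23 = \frac{56}{425}, i.e. R = \frac{21}{85} + \frac{72}{85} e_{1} e_{2} - \frac{192}{425} e_{1} e_{3} + \frac{56}{425} e_{2} e_{3}.
Its e_{1} e_{3} coefficient is negative, so report the other preimage -R.
Answer: -\frac{21}{85} - \frac{72}{85} e_{1} e_{2} + \frac{192}{425} e_{1} e_{3} - \frac{56}{425} e_{2} e_{3}. Uniqueness: Spin(3) -> SO(3) maps R and -R to the same rotation of trace -\frac{5461}{7225}; fixing the sign of the e_{1} e_{3} coefficient removes the ambiguity.


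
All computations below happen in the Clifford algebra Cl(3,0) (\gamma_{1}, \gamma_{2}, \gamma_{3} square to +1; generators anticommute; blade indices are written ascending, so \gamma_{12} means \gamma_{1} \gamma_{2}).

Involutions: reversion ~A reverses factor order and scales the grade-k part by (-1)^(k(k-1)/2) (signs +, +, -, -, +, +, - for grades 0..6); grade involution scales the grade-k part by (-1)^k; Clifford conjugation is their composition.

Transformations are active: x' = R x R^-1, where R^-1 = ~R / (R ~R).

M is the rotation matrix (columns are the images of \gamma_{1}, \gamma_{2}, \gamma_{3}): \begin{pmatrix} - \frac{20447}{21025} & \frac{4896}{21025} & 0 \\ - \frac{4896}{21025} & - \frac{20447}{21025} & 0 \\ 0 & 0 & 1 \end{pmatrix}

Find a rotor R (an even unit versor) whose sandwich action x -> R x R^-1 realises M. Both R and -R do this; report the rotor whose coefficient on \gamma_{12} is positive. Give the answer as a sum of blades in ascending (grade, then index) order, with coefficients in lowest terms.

Method: write R = a + b12*\gamma_{12} + b13*\gamma_{13} + b23*\gamma_{23} with a^2 + b12^2 + b13^2 + b23^2 = 1 (so R^-1 = ~R). Expanding the columns R e_j ~R gives tr M = 4a^2 - 1 and, from the antisymmetric part, M21 - M12 = -4a*b12, M13 - M31 = 4a*b13, M32 - M23 = -4a*b23.
Here tr M = -\frac{19869}{21025}, so a^2 = (1 + tr M)/4 = \frac{289}{21025} and a = ±\frac{17}{145}. Taking a = \frac{17}{145}: M21 - M12 = -\frac{9792}{21025}, M13 - M31 = 0, M32 - M23 = 0, giving b12 = \frac{144}{145}, b13 = 0, b23 = 0, i.e. R = \frac{17}{145} + \frac{144}{145} \gamma_{12}.
Its \gamma_{12} coefficient is already positive.
Answer: \frac{17}{145} + \frac{144}{145} \gamma_{12}. Recall the cover is two-to-one: with M of trace -\frac{19869}{21025}, both preimages act alike, and the stated \gamma_{12} sign chooses the sheet.


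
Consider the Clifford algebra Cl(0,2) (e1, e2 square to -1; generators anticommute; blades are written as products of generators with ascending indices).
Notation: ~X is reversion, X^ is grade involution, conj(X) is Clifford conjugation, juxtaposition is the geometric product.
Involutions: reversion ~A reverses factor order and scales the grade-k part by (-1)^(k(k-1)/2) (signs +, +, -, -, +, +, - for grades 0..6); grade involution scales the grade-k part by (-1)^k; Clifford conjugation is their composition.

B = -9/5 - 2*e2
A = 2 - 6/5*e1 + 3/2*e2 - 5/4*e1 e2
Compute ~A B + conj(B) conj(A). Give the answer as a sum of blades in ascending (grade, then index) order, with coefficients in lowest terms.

first term: -3/5 + 233/50*e1 - 67/10*e2 + 3/20*e1 e2
second term: -3/5 + 17/50*e1 + 67/10*e2 - 93/20*e1 e2
Answer: -6/5 + 5*e1 - 9/2*e1 e2


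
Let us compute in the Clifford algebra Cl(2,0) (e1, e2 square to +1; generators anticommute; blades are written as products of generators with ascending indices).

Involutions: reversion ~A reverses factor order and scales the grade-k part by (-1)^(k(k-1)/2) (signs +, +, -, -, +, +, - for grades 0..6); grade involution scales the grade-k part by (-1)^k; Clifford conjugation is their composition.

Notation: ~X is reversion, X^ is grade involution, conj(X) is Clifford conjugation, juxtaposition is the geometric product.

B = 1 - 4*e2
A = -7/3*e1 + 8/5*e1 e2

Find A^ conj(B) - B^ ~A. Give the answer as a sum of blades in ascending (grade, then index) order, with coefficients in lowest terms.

first term: 131/15*e1 + 164/15*e1 e2
second term: 61/15*e1 + 116/15*e1 e2
Answer: 14/3*e1 + 16/5*e1 e2


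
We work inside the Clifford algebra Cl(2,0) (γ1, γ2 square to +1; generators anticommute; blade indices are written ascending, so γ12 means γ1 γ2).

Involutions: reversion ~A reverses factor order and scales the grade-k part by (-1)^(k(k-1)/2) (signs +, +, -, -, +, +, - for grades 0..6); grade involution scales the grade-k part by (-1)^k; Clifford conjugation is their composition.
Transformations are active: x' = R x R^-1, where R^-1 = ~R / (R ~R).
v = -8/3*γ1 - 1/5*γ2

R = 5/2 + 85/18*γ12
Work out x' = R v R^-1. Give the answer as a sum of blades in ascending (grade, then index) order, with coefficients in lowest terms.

~R = 5/2 - 85/18*γ12, and R ~R = 4625/162, so R^-1 = ~R / (4625/162).
R v = -137/18*γ1 + 653/54*γ2
Answer: 3701/2775*γ1 + 2144/925*γ2


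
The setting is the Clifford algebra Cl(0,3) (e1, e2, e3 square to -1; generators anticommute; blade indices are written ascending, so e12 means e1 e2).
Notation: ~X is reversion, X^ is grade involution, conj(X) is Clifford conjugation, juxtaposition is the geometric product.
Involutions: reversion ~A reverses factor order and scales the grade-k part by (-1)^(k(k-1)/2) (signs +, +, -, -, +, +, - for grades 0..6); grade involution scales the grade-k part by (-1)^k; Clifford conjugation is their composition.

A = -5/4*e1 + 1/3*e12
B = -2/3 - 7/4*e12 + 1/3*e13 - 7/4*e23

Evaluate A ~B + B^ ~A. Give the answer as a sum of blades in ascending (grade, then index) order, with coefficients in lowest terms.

first term: -7/12 + 5/6*e1 + 35/16*e2 - 5/12*e3 - 2/9*e12 - 7/12*e13 - 1/9*e23 - 35/16*e123
second term: -7/12 + 5/6*e1 + 35/16*e2 - 5/12*e3 + 2/9*e12 + 7/12*e13 + 1/9*e23 + 35/16*e123
Answer: -7/6 + 5/3*e1 + 35/8*e2 - 5/6*e3


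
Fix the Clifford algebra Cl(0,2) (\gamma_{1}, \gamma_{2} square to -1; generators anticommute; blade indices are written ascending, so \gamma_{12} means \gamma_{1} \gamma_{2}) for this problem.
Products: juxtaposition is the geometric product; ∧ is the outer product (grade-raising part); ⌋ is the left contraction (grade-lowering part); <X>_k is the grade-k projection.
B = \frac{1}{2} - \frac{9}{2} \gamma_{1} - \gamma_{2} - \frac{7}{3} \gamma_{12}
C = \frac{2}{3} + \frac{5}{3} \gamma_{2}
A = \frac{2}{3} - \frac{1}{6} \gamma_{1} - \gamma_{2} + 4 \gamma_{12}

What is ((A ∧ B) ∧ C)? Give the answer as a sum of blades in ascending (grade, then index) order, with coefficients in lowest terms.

step 1: \frac{1}{3} - \frac{37}{12} \gamma_{1} - \frac{7}{6} \gamma_{2} - \frac{35}{9} \gamma_{12}
step 2: \frac{2}{9} - \frac{37}{18} \gamma_{1} - \frac{2}{9} \gamma_{2} - \frac{835}{108} \gamma_{12}
Answer: \frac{2}{9} - \frac{37}{18} \gamma_{1} - \frac{2}{9} \gamma_{2} - \frac{835}{108} \gamma_{12}


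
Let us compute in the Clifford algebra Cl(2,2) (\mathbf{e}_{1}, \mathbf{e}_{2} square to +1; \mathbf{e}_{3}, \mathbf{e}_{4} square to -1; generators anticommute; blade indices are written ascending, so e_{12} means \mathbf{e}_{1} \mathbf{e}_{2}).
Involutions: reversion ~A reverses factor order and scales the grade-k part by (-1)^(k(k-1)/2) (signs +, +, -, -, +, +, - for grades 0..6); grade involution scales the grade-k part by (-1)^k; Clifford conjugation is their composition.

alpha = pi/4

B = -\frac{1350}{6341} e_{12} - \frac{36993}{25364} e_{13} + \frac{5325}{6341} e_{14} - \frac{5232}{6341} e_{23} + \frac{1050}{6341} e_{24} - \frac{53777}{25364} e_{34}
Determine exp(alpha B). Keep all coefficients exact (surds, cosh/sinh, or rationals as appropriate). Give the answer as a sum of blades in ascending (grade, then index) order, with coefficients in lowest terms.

B^2 term by term: the squares give (-\frac{1350}{6341})^2*(e_{12})^2 + (-\frac{36993}{25364})^2*(e_{13})^2 + (\frac{5325}{6341})^2*(e_{14})^2 + (-\frac{5232}{6341})^2*(e_{23})^2 + (\frac{1050}{6341})^2*(e_{24})^2 + (-\frac{53777}{25364})^2*(e_{34})^2 = \frac{1822500}{40208281}*(-1) + \frac{1368482049}{643332496}*(+1) + \frac{28355625}{40208281}*(+1) + \frac{27373824}{40208281}*(+1) + \frac{1102500}{40208281}*(+1) + \frac{2891965729}{643332496}*(-1) = -1 (each basis 2-blade squares to minus the product of its generators' squares); cross terms between blades sharing an index anticommute and cancel; the commuting (index-disjoint) pairs give grade-4 terms 2*c*c'*(blade product), which cancel blade by blade — e_{1234}: \frac{36299475}{40208281} + \frac{19421325}{40208281} - \frac{55720800}{40208281} = 0 — confirming B is simple. So B^2 = -1.
B^2 = -1 — the series telescopes trigonometrically here: l = 1, alpha*l = \frac{\pi}{4}, so exp(alpha B) = cos(\frac{\pi}{4}) + (sin(\frac{\pi}{4})/1)*B = \frac{\sqrt{2}}{2} + (\frac{\sqrt{2}}{2})*B.
Answer: \frac{\sqrt{2}}{2} - \frac{675 \sqrt{2}}{6341} e_{12} - \frac{36993 \sqrt{2}}{50728} e_{13} + \frac{5325 \sqrt{2}}{12682} e_{14} - \frac{2616 \sqrt{2}}{6341} e_{23} + \frac{525 \sqrt{2}}{6341} e_{24} - \frac{53777 \sqrt{2}}{50728} e_{34}


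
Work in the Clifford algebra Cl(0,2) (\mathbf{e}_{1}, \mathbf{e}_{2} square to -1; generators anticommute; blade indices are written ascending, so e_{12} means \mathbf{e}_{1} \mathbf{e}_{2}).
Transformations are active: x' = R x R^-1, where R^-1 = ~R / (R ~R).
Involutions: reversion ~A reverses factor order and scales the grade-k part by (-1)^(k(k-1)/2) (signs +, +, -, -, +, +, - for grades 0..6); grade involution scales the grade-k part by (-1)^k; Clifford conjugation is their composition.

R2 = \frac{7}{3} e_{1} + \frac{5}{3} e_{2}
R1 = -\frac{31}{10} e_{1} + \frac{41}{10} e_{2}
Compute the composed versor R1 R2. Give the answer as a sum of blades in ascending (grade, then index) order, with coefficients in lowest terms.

Distribute over the terms of R1 (each basis-blade product reordered to ascending indices, repeated generators contracted through their squares):
(-\frac{31}{10} e_{1}) R2 = \frac{217}{30} - \frac{31}{6} e_{12}
(\frac{41}{10} e_{2}) R2 = -\frac{41}{6} - \frac{287}{30} e_{12}
Summing the partial products and collecting blades:
Answer: \frac{2}{5} - \frac{221}{15} e_{12}
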